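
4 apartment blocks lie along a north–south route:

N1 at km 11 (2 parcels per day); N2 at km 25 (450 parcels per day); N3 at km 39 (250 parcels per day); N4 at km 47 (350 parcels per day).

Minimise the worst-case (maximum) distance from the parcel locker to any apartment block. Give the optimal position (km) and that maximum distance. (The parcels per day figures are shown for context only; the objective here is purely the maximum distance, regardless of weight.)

The 1-center on a line is the midpoint of the two extreme points: leftmost at 11, rightmost at 47.
Optimal location = (11 + 47)/2 = 29; maximum distance = (47 − 11)/2 = 18.

location 29, max distance 18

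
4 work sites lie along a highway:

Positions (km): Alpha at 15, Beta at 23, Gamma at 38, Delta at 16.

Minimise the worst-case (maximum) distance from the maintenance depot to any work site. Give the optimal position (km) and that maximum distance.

location 26.5, max distance 11.5

The 1-center on a line is the midpoint of the two extreme points: leftmost at 15, rightmost at 38.
Optimal location = (15 + 38)/2 = 26.5; maximum distance = (38 − 15)/2 = 11.5.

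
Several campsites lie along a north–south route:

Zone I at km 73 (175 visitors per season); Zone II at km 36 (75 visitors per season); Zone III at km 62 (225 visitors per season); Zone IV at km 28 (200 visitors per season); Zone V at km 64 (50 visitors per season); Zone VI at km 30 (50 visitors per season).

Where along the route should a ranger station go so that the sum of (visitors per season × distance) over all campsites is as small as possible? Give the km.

For a sum of weighted absolute distances on a line, the optimum is the weighted median (not the mean). Total weight W = 775; half-weight = 387.5.
Sort by position and accumulate weight:
  km 28 (Zone IV, w=200) → cum 200
  km 30 (Zone VI, w=50) → cum 250
  km 36 (Zone II, w=75) → cum 325
  km 62 (Zone III, w=225) → cum 550  ≥ 387.5 → median here
  km 64 (Zone V, w=50) → cum 600
  km 73 (Zone I, w=175) → cum 775
Optimal location: km 62.

x = 62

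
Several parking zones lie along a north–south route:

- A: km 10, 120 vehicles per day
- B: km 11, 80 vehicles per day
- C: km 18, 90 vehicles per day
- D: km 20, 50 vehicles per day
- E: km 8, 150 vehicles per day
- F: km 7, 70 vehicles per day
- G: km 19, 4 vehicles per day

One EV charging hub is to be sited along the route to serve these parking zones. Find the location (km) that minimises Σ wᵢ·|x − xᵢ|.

For a sum of weighted absolute distances on a line, the optimum is the weighted median (not the mean). Total weight W = 564; half-weight = 282.
Sort by position and accumulate weight:
  km 7 (F, w=70) → cum 70
  km 8 (E, w=150) → cum 220
  km 10 (A, w=120) → cum 340  ≥ 282 → median here
  km 11 (B, w=80) → cum 420
  km 18 (C, w=90) → cum 510
  km 19 (G, w=4) → cum 514
  km 20 (D, w=50) → cum 564
Optimal location: km 10.

x = 10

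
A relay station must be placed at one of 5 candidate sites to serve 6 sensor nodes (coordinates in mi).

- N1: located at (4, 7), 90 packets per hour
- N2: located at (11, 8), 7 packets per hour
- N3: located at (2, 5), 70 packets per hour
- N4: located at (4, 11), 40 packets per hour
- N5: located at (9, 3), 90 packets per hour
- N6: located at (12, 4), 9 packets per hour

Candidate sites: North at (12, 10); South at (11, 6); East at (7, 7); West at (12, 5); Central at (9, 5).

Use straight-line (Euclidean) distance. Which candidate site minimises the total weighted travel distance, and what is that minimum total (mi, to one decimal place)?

Total weighted distance at each candidate:
  North (12, 10): total = 2629.1
  South (11, 6): total = 1973.0
  East (7, 7): total = 1330.8
  West (12, 5): total = 2197.8
  Central (9, 5): total = 1520.8
Minimum is at East with total 1330.8 mi.

East, total 1330.8 mi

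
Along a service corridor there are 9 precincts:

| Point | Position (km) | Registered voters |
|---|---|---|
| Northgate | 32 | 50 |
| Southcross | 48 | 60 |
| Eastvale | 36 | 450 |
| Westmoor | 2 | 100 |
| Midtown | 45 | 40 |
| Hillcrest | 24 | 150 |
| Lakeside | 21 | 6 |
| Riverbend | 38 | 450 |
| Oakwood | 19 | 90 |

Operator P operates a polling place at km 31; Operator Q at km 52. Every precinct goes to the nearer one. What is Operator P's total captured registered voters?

1296

The indifferent point is the midpoint (31+52)/2 = 41.5; precincts left of it (closer to Operator P at 31) go to Operator P, those right go to Operator Q.
  Westmoor at 2 (w=100) → Operator P
  Oakwood at 19 (w=90) → Operator P
  Lakeside at 21 (w=6) → Operator P
  Hillcrest at 24 (w=150) → Operator P
  Northgate at 32 (w=50) → Operator P
  Eastvale at 36 (w=450) → Operator P
  Riverbend at 38 (w=450) → Operator P
  Midtown at 45 (w=40) → Operator Q
  Southcross at 48 (w=60) → Operator Q
Operator P captures 1296; Operator Q captures 100.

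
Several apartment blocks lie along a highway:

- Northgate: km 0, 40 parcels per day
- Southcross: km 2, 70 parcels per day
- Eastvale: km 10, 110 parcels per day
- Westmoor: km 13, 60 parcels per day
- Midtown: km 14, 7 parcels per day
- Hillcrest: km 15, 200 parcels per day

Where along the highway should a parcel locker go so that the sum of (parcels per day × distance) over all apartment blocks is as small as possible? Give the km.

For a sum of weighted absolute distances on a line, the optimum is the weighted median (not the mean). Total weight W = 487; half-weight = 243.5.
Sort by position and accumulate weight:
  km 0 (Northgate, w=40) → cum 40
  km 2 (Southcross, w=70) → cum 110
  km 10 (Eastvale, w=110) → cum 220
  km 13 (Westmoor, w=60) → cum 280  ≥ 243.5 → median here
  km 14 (Midtown, w=7) → cum 287
  km 15 (Hillcrest, w=200) → cum 487
Optimal location: km 13.

x = 13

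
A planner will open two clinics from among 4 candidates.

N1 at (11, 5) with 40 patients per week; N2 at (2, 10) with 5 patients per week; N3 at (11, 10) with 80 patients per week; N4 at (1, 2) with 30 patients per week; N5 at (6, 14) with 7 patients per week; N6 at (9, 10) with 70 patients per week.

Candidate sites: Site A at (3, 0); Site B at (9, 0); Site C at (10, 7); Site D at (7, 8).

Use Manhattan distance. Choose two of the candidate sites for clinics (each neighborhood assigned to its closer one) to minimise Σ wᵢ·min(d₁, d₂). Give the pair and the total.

Evaluate every pair (each demand assigned to the nearer of the two):
  {Site A, Site C}: total = 972
  {Site B, Site C}: total = 1152
  {Site C, Site D}: total = 1164
  {Site A, Site D}: total = 1244
  {Site B, Site D}: total = 1424
  {Site A, Site B}: total = 2234
Best pair: {Site A, Site C} with total 972.

{Site A, Site C}, total 972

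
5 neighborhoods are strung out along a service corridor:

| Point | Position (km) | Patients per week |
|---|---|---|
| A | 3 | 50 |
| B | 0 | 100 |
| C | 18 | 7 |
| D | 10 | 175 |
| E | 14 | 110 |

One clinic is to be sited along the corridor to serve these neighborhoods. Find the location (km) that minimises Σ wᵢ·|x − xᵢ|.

For a sum of weighted absolute distances on a line, the optimum is the weighted median (not the mean). Total weight W = 442; half-weight = 221.
Sort by position and accumulate weight:
  km 0 (B, w=100) → cum 100
  km 3 (A, w=50) → cum 150
  km 10 (D, w=175) → cum 325  ≥ 221 → median here
  km 14 (E, w=110) → cum 435
  km 18 (C, w=7) → cum 442
Optimal location: km 10.

x = 10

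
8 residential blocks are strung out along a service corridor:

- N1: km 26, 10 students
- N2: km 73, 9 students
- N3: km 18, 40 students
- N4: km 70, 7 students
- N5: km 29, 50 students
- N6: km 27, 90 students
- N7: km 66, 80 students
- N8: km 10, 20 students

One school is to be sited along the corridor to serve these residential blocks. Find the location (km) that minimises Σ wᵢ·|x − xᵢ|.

For a sum of weighted absolute distances on a line, the optimum is the weighted median (not the mean). Total weight W = 306; half-weight = 153.
Sort by position and accumulate weight:
  km 10 (N8, w=20) → cum 20
  km 18 (N3, w=40) → cum 60
  km 26 (N1, w=10) → cum 70
  km 27 (N6, w=90) → cum 160  ≥ 153 → median here
  km 29 (N5, w=50) → cum 210
  km 66 (N7, w=80) → cum 290
  km 70 (N4, w=7) → cum 297
  km 73 (N2, w=9) → cum 306
Optimal location: km 27.

x = 27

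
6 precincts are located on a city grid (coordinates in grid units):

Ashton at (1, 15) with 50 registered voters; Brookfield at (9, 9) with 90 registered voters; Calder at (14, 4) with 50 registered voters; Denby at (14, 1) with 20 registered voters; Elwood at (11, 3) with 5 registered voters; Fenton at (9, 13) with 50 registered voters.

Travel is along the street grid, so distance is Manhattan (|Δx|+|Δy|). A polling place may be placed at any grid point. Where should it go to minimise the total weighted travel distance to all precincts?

Manhattan distance separates: Σwᵢ(|x−xᵢ|+|y−yᵢ|) = Σwᵢ|x−xᵢ| + Σwᵢ|y−yᵢ|, so x and y are optimised independently as 1-D weighted medians.
Total weight W = 265; half = 132.5.
x-coordinate, sorted with cumulative weight:
  x=1 (Ashton, w=50) cum 50
  x=9 (Brookfield, w=90) cum 140  ← median
  x=9 (Fenton, w=50) cum 190
  x=11 (Elwood, w=5) cum 195
  x=14 (Calder, w=50) cum 245
  x=14 (Denby, w=20) cum 265
⇒ x* = 9
y-coordinate, sorted with cumulative weight:
  y=1 (Denby, w=20) cum 20
  y=3 (Elwood, w=5) cum 25
  y=4 (Calder, w=50) cum 75
  y=9 (Brookfield, w=90) cum 165  ← median
  y=13 (Fenton, w=50) cum 215
  y=15 (Ashton, w=50) cum 265
⇒ y* = 9

(9, 9)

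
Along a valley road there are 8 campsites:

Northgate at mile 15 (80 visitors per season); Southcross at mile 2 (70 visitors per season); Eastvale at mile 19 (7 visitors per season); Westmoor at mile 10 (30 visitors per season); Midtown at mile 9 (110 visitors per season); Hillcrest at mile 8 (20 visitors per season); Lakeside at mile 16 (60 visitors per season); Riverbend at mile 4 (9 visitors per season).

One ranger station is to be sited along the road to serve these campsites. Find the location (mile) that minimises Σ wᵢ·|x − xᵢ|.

For a sum of weighted absolute distances on a line, the optimum is the weighted median (not the mean). Total weight W = 386; half-weight = 193.
Sort by position and accumulate weight:
  mile 2 (Southcross, w=70) → cum 70
  mile 4 (Riverbend, w=9) → cum 79
  mile 8 (Hillcrest, w=20) → cum 99
  mile 9 (Midtown, w=110) → cum 209  ≥ 193 → median here
  mile 10 (Westmoor, w=30) → cum 239
  mile 15 (Northgate, w=80) → cum 319
  mile 16 (Lakeside, w=60) → cum 379
  mile 19 (Eastvale, w=7) → cum 386
Optimal location: mile 9.

x = 9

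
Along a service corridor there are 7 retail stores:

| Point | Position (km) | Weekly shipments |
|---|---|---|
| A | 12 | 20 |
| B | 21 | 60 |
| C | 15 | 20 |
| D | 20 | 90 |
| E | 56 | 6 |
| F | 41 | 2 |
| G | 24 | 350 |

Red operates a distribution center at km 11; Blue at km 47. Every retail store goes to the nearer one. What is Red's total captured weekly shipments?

The indifferent point is the midpoint (11+47)/2 = 29; retail stores left of it (closer to Red at 11) go to Red, those right go to Blue.
  A at 12 (w=20) → Red
  C at 15 (w=20) → Red
  D at 20 (w=90) → Red
  B at 21 (w=60) → Red
  G at 24 (w=350) → Red
  F at 41 (w=2) → Blue
  E at 56 (w=6) → Blue
Red captures 540; Blue captures 8.

540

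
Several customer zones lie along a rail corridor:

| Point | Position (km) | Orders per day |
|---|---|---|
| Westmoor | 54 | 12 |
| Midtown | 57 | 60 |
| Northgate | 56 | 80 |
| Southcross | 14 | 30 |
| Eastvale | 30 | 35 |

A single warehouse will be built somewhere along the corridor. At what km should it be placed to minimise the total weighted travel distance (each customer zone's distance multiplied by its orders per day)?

x = 56

For a sum of weighted absolute distances on a line, the optimum is the weighted median (not the mean). Total weight W = 217; half-weight = 108.5.
Sort by position and accumulate weight:
  km 14 (Southcross, w=30) → cum 30
  km 30 (Eastvale, w=35) → cum 65
  km 54 (Westmoor, w=12) → cum 77
  km 56 (Northgate, w=80) → cum 157  ≥ 108.5 → median here
  km 57 (Midtown, w=60) → cum 217
Optimal location: km 56.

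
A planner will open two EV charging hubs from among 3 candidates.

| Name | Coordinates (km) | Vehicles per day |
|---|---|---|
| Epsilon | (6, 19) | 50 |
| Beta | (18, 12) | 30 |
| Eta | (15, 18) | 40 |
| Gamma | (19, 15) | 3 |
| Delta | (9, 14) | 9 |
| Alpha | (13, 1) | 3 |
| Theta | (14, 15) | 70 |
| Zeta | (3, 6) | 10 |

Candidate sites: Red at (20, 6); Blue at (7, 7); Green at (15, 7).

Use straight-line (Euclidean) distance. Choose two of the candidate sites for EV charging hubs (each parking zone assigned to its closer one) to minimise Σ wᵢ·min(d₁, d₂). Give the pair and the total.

Evaluate every pair (each demand assigned to the nearer of the two):
  {Blue, Green}: total = 1933.9
  {Red, Green}: total = 2178.5
  {Red, Blue}: total = 2215.3
Best pair: {Blue, Green} with total 1933.9.

{Blue, Green}, total 1933.9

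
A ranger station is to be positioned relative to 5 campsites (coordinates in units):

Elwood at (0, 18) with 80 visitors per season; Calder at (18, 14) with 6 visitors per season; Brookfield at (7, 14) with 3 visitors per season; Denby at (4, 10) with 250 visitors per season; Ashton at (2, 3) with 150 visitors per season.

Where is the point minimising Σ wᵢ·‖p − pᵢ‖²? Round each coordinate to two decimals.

(2.92, 9.24)

The minimiser of Σwᵢ‖p−pᵢ‖² is the weighted centroid p* = (Σwᵢpᵢ)/(Σwᵢ).
Σwᵢ = 489.
Σwᵢxᵢ = 80·0 + 6·18 + 3·7 + 250·4 + 150·2 = 1429.
Σwᵢyᵢ = 80·18 + 6·14 + 3·14 + 250·10 + 150·3 = 4516.
x* = 1429/489 = 2.92, y* = 4516/489 = 9.24.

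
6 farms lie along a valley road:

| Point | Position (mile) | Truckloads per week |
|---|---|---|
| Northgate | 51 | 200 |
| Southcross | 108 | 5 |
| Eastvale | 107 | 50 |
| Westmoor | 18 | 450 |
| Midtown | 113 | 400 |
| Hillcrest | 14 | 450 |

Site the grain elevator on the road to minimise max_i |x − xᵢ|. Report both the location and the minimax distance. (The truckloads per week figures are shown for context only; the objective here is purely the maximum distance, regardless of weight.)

location 63.5, max distance 49.5

The 1-center on a line is the midpoint of the two extreme points: leftmost at 14, rightmost at 113.
Optimal location = (14 + 113)/2 = 63.5; maximum distance = (113 − 14)/2 = 49.5.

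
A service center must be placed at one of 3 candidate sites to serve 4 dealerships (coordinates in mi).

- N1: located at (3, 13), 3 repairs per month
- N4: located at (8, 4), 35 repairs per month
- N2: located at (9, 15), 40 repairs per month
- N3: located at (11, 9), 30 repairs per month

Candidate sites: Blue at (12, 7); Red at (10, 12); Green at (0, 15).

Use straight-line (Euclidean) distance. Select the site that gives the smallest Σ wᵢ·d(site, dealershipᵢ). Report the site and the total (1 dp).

Red, total 531.2 mi

Total weighted distance at each candidate:
  Blue (12, 7): total = 616.3
  Red (10, 12): total = 531.2
  Green (0, 15): total = 1222.8
Minimum is at Red with total 531.2 mi.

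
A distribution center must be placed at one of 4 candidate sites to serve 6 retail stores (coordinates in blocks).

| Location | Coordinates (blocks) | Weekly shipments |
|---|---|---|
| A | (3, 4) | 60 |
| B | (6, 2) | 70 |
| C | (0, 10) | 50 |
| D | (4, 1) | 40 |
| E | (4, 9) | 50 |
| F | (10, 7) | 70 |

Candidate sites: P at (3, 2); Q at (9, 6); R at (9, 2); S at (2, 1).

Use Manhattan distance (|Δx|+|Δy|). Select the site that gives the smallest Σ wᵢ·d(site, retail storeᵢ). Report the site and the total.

P, total 2200 blocks

Total weighted distance at each candidate:
  P (3, 2): total = 2200
  Q (9, 6): total = 2560
  R (9, 2): total = 2800
  S (2, 1): total = 2700
Minimum is at P with total 2200 blocks.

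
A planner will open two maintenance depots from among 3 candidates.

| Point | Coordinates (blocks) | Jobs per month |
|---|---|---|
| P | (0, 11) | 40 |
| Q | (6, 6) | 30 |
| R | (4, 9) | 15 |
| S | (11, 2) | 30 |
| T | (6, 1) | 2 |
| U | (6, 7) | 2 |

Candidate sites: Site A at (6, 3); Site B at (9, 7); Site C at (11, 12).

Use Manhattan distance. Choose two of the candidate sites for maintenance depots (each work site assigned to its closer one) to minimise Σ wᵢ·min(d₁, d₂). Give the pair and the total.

{Site A, Site C}, total 882

Evaluate every pair (each demand assigned to the nearer of the two):
  {Site A, Site C}: total = 882
  {Site A, Site B}: total = 905
  {Site B, Site C}: total = 939
Best pair: {Site A, Site C} with total 882.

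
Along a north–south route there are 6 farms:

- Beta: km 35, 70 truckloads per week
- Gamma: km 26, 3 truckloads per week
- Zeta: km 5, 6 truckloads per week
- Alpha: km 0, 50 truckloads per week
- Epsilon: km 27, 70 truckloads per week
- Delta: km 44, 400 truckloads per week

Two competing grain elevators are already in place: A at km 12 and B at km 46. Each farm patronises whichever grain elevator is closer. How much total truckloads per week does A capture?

129

The indifferent point is the midpoint (12+46)/2 = 29; farms left of it (closer to A at 12) go to A, those right go to B.
  Alpha at 0 (w=50) → A
  Zeta at 5 (w=6) → A
  Gamma at 26 (w=3) → A
  Epsilon at 27 (w=70) → A
  Beta at 35 (w=70) → B
  Delta at 44 (w=400) → B
A captures 129; B captures 470.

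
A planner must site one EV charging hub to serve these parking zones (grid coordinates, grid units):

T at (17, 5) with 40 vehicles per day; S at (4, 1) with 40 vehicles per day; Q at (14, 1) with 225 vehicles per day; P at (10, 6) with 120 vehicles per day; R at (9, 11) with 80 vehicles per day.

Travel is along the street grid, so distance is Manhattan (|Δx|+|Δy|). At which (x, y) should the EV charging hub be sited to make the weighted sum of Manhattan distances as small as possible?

(14, 1)

Manhattan distance separates: Σwᵢ(|x−xᵢ|+|y−yᵢ|) = Σwᵢ|x−xᵢ| + Σwᵢ|y−yᵢ|, so x and y are optimised independently as 1-D weighted medians.
Total weight W = 505; half = 252.5.
x-coordinate, sorted with cumulative weight:
  x=4 (S, w=40) cum 40
  x=9 (R, w=80) cum 120
  x=10 (P, w=120) cum 240
  x=14 (Q, w=225) cum 465  ← median
  x=17 (T, w=40) cum 505
⇒ x* = 14
y-coordinate, sorted with cumulative weight:
  y=1 (S, w=40) cum 40
  y=1 (Q, w=225) cum 265  ← median
  y=5 (T, w=40) cum 305
  y=6 (P, w=120) cum 425
  y=11 (R, w=80) cum 505
⇒ y* = 1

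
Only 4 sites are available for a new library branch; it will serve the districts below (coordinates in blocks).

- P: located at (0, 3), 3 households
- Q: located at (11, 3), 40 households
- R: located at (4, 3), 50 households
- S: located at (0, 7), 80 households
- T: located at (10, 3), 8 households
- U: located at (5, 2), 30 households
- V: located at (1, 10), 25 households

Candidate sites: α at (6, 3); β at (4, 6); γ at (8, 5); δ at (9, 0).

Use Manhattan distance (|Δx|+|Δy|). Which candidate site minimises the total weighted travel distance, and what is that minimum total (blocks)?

Total weighted distance at each candidate:
  α (6, 3): total = 1510
  β (4, 6): total = 1368
  γ (8, 5): total = 1842
  δ (9, 0): total = 2578
Minimum is at β with total 1368 blocks.

β, total 1368 blocks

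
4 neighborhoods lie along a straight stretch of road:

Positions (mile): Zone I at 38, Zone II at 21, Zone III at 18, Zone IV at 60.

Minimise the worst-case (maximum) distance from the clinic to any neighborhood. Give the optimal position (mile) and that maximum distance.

The 1-center on a line is the midpoint of the two extreme points: leftmost at 18, rightmost at 60.
Optimal location = (18 + 60)/2 = 39; maximum distance = (60 − 18)/2 = 21.

location 39, max distance 21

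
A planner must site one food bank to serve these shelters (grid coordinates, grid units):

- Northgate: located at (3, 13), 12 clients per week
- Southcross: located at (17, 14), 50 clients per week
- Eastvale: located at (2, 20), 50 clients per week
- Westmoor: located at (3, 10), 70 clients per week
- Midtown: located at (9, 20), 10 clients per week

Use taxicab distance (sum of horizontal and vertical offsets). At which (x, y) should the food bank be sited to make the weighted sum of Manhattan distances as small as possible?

Manhattan distance separates: Σwᵢ(|x−xᵢ|+|y−yᵢ|) = Σwᵢ|x−xᵢ| + Σwᵢ|y−yᵢ|, so x and y are optimised independently as 1-D weighted medians.
Total weight W = 192; half = 96.
x-coordinate, sorted with cumulative weight:
  x=2 (Eastvale, w=50) cum 50
  x=3 (Northgate, w=12) cum 62
  x=3 (Westmoor, w=70) cum 132  ← median
  x=9 (Midtown, w=10) cum 142
  x=17 (Southcross, w=50) cum 192
⇒ x* = 3
y-coordinate, sorted with cumulative weight:
  y=10 (Westmoor, w=70) cum 70
  y=13 (Northgate, w=12) cum 82
  y=14 (Southcross, w=50) cum 132  ← median
  y=20 (Eastvale, w=50) cum 182
  y=20 (Midtown, w=10) cum 192
⇒ y* = 14

(3, 14)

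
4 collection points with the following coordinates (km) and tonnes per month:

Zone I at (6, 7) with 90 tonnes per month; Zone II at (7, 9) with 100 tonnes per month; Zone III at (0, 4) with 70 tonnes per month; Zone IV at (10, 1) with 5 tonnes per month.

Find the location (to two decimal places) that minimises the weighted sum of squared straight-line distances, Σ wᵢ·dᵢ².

(4.87, 6.85)

The minimiser of Σwᵢ‖p−pᵢ‖² is the weighted centroid p* = (Σwᵢpᵢ)/(Σwᵢ).
Σwᵢ = 265.
Σwᵢxᵢ = 90·6 + 100·7 + 70·0 + 5·10 = 1290.
Σwᵢyᵢ = 90·7 + 100·9 + 70·4 + 5·1 = 1815.
x* = 1290/265 = 4.87, y* = 1815/265 = 6.85.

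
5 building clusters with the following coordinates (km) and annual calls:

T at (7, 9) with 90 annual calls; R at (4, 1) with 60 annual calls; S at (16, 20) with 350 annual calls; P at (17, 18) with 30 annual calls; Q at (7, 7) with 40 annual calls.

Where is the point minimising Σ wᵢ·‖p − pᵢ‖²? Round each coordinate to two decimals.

(12.74, 15.25)

The minimiser of Σwᵢ‖p−pᵢ‖² is the weighted centroid p* = (Σwᵢpᵢ)/(Σwᵢ).
Σwᵢ = 570.
Σwᵢxᵢ = 90·7 + 60·4 + 350·16 + 30·17 + 40·7 = 7260.
Σwᵢyᵢ = 90·9 + 60·1 + 350·20 + 30·18 + 40·7 = 8690.
x* = 7260/570 = 12.74, y* = 8690/570 = 15.25.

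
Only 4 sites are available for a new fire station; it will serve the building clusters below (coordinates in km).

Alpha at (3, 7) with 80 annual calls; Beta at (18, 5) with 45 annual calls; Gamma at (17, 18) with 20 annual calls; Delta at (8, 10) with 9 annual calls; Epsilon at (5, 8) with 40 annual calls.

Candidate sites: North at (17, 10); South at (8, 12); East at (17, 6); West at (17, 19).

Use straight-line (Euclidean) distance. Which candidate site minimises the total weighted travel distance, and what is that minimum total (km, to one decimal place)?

Total weighted distance at each candidate:
  North (17, 10): total = 2102.5
  South (8, 12): total = 1549.3
  East (17, 6): total = 2001.8
  West (17, 19): total = 2892.4
Minimum is at South with total 1549.3 km.

South, total 1549.3 km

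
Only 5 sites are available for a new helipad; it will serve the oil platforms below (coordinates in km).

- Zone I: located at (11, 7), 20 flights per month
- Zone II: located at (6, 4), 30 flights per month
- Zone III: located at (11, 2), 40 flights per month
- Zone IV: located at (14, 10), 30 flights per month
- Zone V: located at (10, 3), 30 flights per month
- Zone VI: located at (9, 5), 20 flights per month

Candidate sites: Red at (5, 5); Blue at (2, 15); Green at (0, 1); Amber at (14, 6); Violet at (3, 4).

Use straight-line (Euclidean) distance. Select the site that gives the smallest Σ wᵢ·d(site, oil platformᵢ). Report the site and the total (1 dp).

Total weighted distance at each candidate:
  Red (5, 5): total = 987.7
  Blue (2, 15): total = 2291.2
  Green (0, 1): total = 1895.9
  Amber (14, 6): total = 882.6
  Violet (3, 4): total = 1300.4
Minimum is at Amber with total 882.6 km.

Amber, total 882.6 km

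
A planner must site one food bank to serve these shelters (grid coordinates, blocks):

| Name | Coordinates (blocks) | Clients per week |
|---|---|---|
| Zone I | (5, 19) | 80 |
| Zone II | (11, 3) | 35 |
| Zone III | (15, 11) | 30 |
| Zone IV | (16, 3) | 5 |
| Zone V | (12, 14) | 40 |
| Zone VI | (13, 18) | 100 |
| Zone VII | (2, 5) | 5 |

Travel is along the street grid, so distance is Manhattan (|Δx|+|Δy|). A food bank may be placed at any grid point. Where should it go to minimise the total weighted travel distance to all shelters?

Manhattan distance separates: Σwᵢ(|x−xᵢ|+|y−yᵢ|) = Σwᵢ|x−xᵢ| + Σwᵢ|y−yᵢ|, so x and y are optimised independently as 1-D weighted medians.
Total weight W = 295; half = 147.5.
x-coordinate, sorted with cumulative weight:
  x=2 (Zone VII, w=5) cum 5
  x=5 (Zone I, w=80) cum 85
  x=11 (Zone II, w=35) cum 120
  x=12 (Zone V, w=40) cum 160  ← median
  x=13 (Zone VI, w=100) cum 260
  x=15 (Zone III, w=30) cum 290
  x=16 (Zone IV, w=5) cum 295
⇒ x* = 12
y-coordinate, sorted with cumulative weight:
  y=3 (Zone II, w=35) cum 35
  y=3 (Zone IV, w=5) cum 40
  y=5 (Zone VII, w=5) cum 45
  y=11 (Zone III, w=30) cum 75
  y=14 (Zone V, w=40) cum 115
  y=18 (Zone VI, w=100) cum 215  ← median
  y=19 (Zone I, w=80) cum 295
⇒ y* = 18

(12, 18)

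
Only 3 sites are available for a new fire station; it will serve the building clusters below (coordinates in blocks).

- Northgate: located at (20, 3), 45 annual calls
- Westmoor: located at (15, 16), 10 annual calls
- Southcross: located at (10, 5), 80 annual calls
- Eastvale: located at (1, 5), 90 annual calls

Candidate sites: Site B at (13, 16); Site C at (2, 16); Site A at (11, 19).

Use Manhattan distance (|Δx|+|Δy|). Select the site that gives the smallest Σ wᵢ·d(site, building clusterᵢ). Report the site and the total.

Site B, total 4110 blocks

Total weighted distance at each candidate:
  Site B (13, 16): total = 4110
  Site C (2, 16): total = 4125
  Site A (11, 19): total = 4555
Minimum is at Site B with total 4110 blocks.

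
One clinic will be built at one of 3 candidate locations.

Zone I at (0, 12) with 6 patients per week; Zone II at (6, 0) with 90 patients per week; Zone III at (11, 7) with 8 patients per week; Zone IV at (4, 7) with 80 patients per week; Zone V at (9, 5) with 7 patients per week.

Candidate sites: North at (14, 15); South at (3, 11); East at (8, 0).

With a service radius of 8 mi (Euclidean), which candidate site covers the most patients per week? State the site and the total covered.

East, covering 105

Coverage radius r = 8 mi; a point is covered iff (Δx)²+(Δy)² ≤ 8² = 64.
  North (14, 15): covers {none} → 0
  South (3, 11): covers {Zone I, Zone IV} → 86
  East (8, 0): covers {Zone II, Zone III, Zone V} → 105
Maximum coverage at East: 105 patients per week.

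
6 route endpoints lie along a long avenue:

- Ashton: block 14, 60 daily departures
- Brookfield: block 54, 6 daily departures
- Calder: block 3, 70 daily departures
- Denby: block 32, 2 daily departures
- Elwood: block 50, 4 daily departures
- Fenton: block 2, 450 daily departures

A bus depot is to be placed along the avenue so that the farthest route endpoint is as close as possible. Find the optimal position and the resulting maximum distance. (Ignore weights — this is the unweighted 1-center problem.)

location 28, max distance 26

The 1-center on a line is the midpoint of the two extreme points: leftmost at 2, rightmost at 54.
Optimal location = (2 + 54)/2 = 28; maximum distance = (54 − 2)/2 = 26.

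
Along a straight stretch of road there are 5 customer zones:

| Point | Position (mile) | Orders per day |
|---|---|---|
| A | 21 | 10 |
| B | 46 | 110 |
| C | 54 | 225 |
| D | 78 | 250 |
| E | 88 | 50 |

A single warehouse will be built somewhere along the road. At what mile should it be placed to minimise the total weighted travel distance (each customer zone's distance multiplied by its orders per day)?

x = 54

For a sum of weighted absolute distances on a line, the optimum is the weighted median (not the mean). Total weight W = 645; half-weight = 322.5.
Sort by position and accumulate weight:
  mile 21 (A, w=10) → cum 10
  mile 46 (B, w=110) → cum 120
  mile 54 (C, w=225) → cum 345  ≥ 322.5 → median here
  mile 78 (D, w=250) → cum 595
  mile 88 (E, w=50) → cum 645
Optimal location: mile 54.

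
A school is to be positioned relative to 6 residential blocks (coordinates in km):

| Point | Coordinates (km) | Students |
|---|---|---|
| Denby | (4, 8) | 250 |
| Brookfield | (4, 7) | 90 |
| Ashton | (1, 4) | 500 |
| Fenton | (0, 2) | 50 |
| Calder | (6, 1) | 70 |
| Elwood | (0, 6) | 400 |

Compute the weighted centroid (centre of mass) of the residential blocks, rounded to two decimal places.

(1.68, 5.29)

The minimiser of Σwᵢ‖p−pᵢ‖² is the weighted centroid p* = (Σwᵢpᵢ)/(Σwᵢ).
Σwᵢ = 1360.
Σwᵢxᵢ = 250·4 + 90·4 + 500·1 + 50·0 + 70·6 + 400·0 = 2280.
Σwᵢyᵢ = 250·8 + 90·7 + 500·4 + 50·2 + 70·1 + 400·6 = 7200.
x* = 2280/1360 = 1.68, y* = 7200/1360 = 5.29.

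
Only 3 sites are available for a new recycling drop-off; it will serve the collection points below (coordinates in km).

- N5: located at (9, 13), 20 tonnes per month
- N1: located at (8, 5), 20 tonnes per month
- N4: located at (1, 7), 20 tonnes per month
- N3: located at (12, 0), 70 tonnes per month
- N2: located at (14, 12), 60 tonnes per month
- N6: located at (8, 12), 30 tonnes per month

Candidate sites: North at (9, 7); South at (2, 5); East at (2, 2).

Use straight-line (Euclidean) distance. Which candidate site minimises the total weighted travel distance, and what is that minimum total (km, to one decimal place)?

North, total 1435.1 km

Total weighted distance at each candidate:
  North (9, 7): total = 1435.1
  South (2, 5): total = 2270.1
  East (2, 2): total = 2497.9
Minimum is at North with total 1435.1 km.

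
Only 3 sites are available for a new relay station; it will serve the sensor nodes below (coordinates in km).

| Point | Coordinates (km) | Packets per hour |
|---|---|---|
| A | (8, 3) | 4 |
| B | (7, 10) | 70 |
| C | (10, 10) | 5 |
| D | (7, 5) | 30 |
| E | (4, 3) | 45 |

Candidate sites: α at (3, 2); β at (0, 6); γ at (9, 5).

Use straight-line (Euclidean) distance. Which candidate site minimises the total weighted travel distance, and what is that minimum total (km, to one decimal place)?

Total weighted distance at each candidate:
  α (3, 2): total = 913.3
  β (0, 6): total = 1089.5
  γ (9, 5): total = 713.7
Minimum is at γ with total 713.7 km.

γ, total 713.7 km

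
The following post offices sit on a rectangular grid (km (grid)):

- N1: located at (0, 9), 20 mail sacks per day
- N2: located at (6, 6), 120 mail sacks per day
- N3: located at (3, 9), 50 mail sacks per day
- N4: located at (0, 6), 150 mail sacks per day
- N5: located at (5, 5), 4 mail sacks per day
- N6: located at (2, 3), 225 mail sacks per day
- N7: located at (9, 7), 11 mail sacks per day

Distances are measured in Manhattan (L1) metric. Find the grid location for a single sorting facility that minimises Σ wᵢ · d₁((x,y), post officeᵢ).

Manhattan distance separates: Σwᵢ(|x−xᵢ|+|y−yᵢ|) = Σwᵢ|x−xᵢ| + Σwᵢ|y−yᵢ|, so x and y are optimised independently as 1-D weighted medians.
Total weight W = 580; half = 290.
x-coordinate, sorted with cumulative weight:
  x=0 (N1, w=20) cum 20
  x=0 (N4, w=150) cum 170
  x=2 (N6, w=225) cum 395  ← median
  x=3 (N3, w=50) cum 445
  x=5 (N5, w=4) cum 449
  x=6 (N2, w=120) cum 569
  x=9 (N7, w=11) cum 580
⇒ x* = 2
y-coordinate, sorted with cumulative weight:
  y=3 (N6, w=225) cum 225
  y=5 (N5, w=4) cum 229
  y=6 (N2, w=120) cum 349  ← median
  y=6 (N4, w=150) cum 499
  y=7 (N7, w=11) cum 510
  y=9 (N1, w=20) cum 530
  y=9 (N3, w=50) cum 580
⇒ y* = 6

(2, 6)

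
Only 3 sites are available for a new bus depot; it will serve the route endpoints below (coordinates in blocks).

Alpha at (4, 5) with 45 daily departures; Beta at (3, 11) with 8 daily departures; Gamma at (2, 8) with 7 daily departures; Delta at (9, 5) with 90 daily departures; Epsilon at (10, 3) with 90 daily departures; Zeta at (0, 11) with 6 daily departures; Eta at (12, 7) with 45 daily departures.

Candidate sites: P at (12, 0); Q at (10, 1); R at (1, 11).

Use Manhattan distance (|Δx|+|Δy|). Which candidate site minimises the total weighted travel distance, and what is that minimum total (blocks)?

Q, total 1801 blocks

Total weighted distance at each candidate:
  P (12, 0): total = 2494
  Q (10, 1): total = 1801
  R (1, 11): total = 3920
Minimum is at Q with total 1801 blocks.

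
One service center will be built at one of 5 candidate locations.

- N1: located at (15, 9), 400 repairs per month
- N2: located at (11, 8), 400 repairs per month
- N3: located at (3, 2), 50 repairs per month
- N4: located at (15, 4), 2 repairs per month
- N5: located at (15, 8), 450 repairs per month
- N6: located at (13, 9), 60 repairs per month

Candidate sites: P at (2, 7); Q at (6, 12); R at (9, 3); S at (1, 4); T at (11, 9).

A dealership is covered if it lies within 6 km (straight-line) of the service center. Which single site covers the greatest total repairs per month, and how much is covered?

T, covering 1310

Coverage radius r = 6 km; a point is covered iff (Δx)²+(Δy)² ≤ 6² = 36.
  P (2, 7): covers {N3} → 50
  Q (6, 12): covers {none} → 0
  R (9, 3): covers {N2} → 400
  S (1, 4): covers {N3} → 50
  T (11, 9): covers {N1, N2, N5, N6} → 1310
Maximum coverage at T: 1310 repairs per month.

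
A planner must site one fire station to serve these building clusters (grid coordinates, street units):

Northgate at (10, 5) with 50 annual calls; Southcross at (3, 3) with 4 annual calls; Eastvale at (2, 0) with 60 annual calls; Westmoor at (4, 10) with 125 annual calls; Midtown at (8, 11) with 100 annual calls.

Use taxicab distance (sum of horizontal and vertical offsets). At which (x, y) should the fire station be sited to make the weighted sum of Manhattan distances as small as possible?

Manhattan distance separates: Σwᵢ(|x−xᵢ|+|y−yᵢ|) = Σwᵢ|x−xᵢ| + Σwᵢ|y−yᵢ|, so x and y are optimised independently as 1-D weighted medians.
Total weight W = 339; half = 169.5.
x-coordinate, sorted with cumulative weight:
  x=2 (Eastvale, w=60) cum 60
  x=3 (Southcross, w=4) cum 64
  x=4 (Westmoor, w=125) cum 189  ← median
  x=8 (Midtown, w=100) cum 289
  x=10 (Northgate, w=50) cum 339
⇒ x* = 4
y-coordinate, sorted with cumulative weight:
  y=0 (Eastvale, w=60) cum 60
  y=3 (Southcross, w=4) cum 64
  y=5 (Northgate, w=50) cum 114
  y=10 (Westmoor, w=125) cum 239  ← median
  y=11 (Midtown, w=100) cum 339
⇒ y* = 10

(4, 10)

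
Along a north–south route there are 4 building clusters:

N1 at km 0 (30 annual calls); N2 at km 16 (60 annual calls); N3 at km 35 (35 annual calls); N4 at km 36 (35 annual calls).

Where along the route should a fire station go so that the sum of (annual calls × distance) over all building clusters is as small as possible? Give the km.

For a sum of weighted absolute distances on a line, the optimum is the weighted median (not the mean). Total weight W = 160; half-weight = 80.
Sort by position and accumulate weight:
  km 0 (N1, w=30) → cum 30
  km 16 (N2, w=60) → cum 90  ≥ 80 → median here
  km 35 (N3, w=35) → cum 125
  km 36 (N4, w=35) → cum 160
Optimal location: km 16.

x = 16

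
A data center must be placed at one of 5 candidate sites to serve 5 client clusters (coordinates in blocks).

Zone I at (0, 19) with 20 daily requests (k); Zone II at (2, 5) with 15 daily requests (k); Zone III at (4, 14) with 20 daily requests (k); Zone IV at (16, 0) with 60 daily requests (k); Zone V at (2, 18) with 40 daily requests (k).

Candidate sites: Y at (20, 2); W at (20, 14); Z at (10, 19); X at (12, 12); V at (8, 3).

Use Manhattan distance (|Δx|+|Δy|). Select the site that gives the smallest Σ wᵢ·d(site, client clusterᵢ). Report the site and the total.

V, total 2400 blocks

Total weighted distance at each candidate:
  Y (20, 2): total = 3335
  W (20, 14): total = 3185
  Z (10, 19): total = 2610
  X (12, 12): total = 2435
  V (8, 3): total = 2400
Minimum is at V with total 2400 blocks.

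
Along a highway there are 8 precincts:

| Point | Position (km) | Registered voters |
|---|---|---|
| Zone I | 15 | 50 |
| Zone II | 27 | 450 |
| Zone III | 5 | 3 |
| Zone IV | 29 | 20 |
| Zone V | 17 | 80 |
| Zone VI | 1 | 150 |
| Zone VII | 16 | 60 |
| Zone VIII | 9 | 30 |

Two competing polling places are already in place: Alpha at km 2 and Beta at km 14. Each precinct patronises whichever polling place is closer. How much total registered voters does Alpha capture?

153

The indifferent point is the midpoint (2+14)/2 = 8; precincts left of it (closer to Alpha at 2) go to Alpha, those right go to Beta.
  Zone VI at 1 (w=150) → Alpha
  Zone III at 5 (w=3) → Alpha
  Zone VIII at 9 (w=30) → Beta
  Zone I at 15 (w=50) → Beta
  Zone VII at 16 (w=60) → Beta
  Zone V at 17 (w=80) → Beta
  Zone II at 27 (w=450) → Beta
  Zone IV at 29 (w=20) → Beta
Alpha captures 153; Beta captures 690.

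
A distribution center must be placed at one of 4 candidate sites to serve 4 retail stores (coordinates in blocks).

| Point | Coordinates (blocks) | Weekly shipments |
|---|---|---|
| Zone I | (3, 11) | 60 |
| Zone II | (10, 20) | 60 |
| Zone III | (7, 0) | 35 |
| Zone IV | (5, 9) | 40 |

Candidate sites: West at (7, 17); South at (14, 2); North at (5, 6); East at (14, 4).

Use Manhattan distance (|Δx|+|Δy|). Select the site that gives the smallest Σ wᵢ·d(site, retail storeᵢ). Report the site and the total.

Total weighted distance at each candidate:
  West (7, 17): total = 1955
  South (14, 2): total = 3475
  North (5, 6): total = 1960
  East (14, 4): total = 3225
Minimum is at West with total 1955 blocks.

West, total 1955 blocks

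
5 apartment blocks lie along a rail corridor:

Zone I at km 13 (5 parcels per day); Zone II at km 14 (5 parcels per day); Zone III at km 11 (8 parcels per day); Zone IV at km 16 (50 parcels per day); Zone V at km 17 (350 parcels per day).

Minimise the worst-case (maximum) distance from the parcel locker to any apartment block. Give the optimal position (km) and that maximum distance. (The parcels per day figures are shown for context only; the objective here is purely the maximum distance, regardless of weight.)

The 1-center on a line is the midpoint of the two extreme points: leftmost at 11, rightmost at 17.
Optimal location = (11 + 17)/2 = 14; maximum distance = (17 − 11)/2 = 3.

location 14, max distance 3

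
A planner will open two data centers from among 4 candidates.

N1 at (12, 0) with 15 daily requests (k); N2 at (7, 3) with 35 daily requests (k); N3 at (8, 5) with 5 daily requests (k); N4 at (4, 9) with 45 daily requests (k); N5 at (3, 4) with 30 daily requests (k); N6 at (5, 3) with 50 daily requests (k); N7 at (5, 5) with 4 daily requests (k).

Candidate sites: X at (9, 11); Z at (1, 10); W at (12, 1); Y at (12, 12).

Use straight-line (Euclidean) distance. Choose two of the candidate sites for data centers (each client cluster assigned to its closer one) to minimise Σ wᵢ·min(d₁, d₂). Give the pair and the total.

Evaluate every pair (each demand assigned to the nearer of the two):
  {Z, W}: total = 953.4
  {X, W}: total = 1143.5
  {X, Z}: total = 1250.8
  {W, Y}: total = 1297.1
  {Z, Y}: total = 1303.8
  {X, Y}: total = 1485.0
Best pair: {Z, W} with total 953.4.

{Z, W}, total 953.4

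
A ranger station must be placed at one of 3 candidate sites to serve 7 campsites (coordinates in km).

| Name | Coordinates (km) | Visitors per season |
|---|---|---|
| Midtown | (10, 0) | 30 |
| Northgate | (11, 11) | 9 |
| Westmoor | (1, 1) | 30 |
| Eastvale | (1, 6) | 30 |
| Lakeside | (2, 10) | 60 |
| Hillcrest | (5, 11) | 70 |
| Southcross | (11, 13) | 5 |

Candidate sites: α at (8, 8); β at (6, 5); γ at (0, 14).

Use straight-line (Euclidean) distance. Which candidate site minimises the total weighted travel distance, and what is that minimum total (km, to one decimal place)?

β, total 1464.6 km

Total weighted distance at each candidate:
  α (8, 8): total = 1506.6
  β (6, 5): total = 1464.6
  γ (0, 14): total = 1983.5
Minimum is at β with total 1464.6 km.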